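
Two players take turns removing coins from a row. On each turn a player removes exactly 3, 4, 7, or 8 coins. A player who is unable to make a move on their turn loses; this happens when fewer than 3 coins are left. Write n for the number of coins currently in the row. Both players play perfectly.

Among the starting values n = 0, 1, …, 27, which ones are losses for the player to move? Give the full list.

0, 1, 2, 11, 12, 13, 22, 23, 24

Work bottom-up. With no move the player to move loses. Otherwise the position is W if at least one move leads to an L position for the opponent, and L if every move leads to a W.
n=0: no move → L
n=1: no move → L
n=2: no move → L
n=3: reaches L-position 0 → W
n=4: reaches L-position 1 → W
n=5: reaches L-position 2 → W
n=6: reaches L-position 2 → W
n=7: reaches L-position 0 → W
n=8: reaches L-position 1 → W
n=9: reaches L-position 2 → W
n=10: reaches L-position 2 → W
n=11: only reaches 8(W), 7(W), 4(W), 3(W), all W → L
n=12: only reaches 9(W), 8(W), 5(W), 4(W), all W → L
n=13: only reaches 10(W), 9(W), 6(W), 5(W), all W → L
n=14: reaches L-position 11 → W
n=15: reaches L-position 12 → W
n=16: reaches L-position 13 → W
n=17: reaches L-position 13 → W
n=18: reaches L-position 11 → W
n=19: reaches L-position 12 → W
n=20: reaches L-position 13 → W
n=21: reaches L-position 13 → W
n=22: only reaches 19(W), 18(W), 15(W), 14(W), all W → L
n=23: only reaches 20(W), 19(W), 16(W), 15(W), all W → L
n=24: only reaches 21(W), 20(W), 17(W), 16(W), all W → L
n=25: reaches L-position 22 → W
n=26: reaches L-position 23 → W
n=27: reaches L-position 24 → W
The losing starting values of n are exactly the entries labelled L in this table (9 of them).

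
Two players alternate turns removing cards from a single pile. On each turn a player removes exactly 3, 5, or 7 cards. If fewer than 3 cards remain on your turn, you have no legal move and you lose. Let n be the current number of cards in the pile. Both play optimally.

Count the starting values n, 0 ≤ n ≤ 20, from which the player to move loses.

Compute win/loss labels from the base case upward. A position with no move is L. Any other position is W if it can reach an L in one move, else L.
n=0: no move → L
n=1: no move → L
n=2: no move → L
n=3: →0(L), so W
n=4: →1(L), so W
n=5: →2(L), so W
n=6: →1(L), so W
n=7: →2(L), so W
n=8: →1(L), so W
n=9: →2(L), so W
n=10: →7(W), 5(W), 3(W) — all W, so L
n=11: →8(W), 6(W), 4(W) — all W, so L
n=12: →9(W), 7(W), 5(W) — all W, so L
n=13: →10(L), so W
n=14: →11(L), so W
n=15: →12(L), so W
n=16: →11(L), so W
n=17: →12(L), so W
n=18: →11(L), so W
n=19: →12(L), so W
n=20: →17(W), 15(W), 13(W) — all W, so L
L entries with 0 ≤ n ≤ 20: n = 0, 1, 2, 10, 11, 12, 20; that makes 7.

7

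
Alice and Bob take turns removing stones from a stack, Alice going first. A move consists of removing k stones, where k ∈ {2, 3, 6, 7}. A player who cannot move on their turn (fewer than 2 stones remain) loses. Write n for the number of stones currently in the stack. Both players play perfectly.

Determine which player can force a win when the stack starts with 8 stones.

Alice wins.

Label each position W (a win for the player to move) or L (a loss). A position with no legal move is L; any other position is W exactly when some move reaches an L, and L when every move reaches a W.
n=0: no move → L
n=1: no move → L
n=2: →0(L), so W
n=3: →1(L), so W
n=4: →1(L), so W
n=5: →3(W), 2(W) — all W, so L
n=6: →0(L), so W
n=7: →5(L), so W
n=8: →5(L), so W
From 8 Alice can remove 3, leaving 5, reaching an L position.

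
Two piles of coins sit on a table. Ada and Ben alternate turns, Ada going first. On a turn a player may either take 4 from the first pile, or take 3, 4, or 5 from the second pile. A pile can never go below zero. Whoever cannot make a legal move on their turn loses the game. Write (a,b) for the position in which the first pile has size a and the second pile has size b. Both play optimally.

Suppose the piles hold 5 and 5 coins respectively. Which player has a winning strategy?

Build the W/L table. Terminal = L. A non-terminal position is W if it has a move to some L; otherwise it is L.
No move ever increases a pile, so every position that can arise here has a ≤ 5 and b ≤ 5; it is enough to label the cells with 0 ≤ a ≤ 5 and 0 ≤ b ≤ 5.
Every move lowers a or b (never raises either), so fill the grid row by row in increasing a, and left to right within a row: each cell's successors are then already labelled.
      b=0  b=1  b=2  b=3  b=4  b=5
a=0:    L    L    L    W    W    W
a=1:    L    L    L    W    W    W
a=2:    L    L    L    W    W    W
a=3:    L    L    L    W    W    W
a=4:    W    W    W    L    L    L
a=5:    W    W    W    L    L    L
Cells with no legal move (terminal, hence L): (0,0), (0,1), (0,2), (1,0), (1,1), (1,2), (2,0), (2,1), (2,2), (3,0), (3,1), (3,2).
The remaining L cells, each justified by listing all of its moves:
(4,3): →(0,3)(W), (4,0)(W) — all W, so L
(4,4): →(0,4)(W), (4,1)(W), (4,0)(W) — all W, so L
(4,5): →(0,5)(W), (4,2)(W), (4,1)(W), (4,0)(W) — all W, so L
(5,3): →(1,3)(W), (5,0)(W) — all W, so L
(5,4): →(1,4)(W), (5,1)(W), (5,0)(W) — all W, so L
(5,5): →(1,5)(W), (5,2)(W), (5,1)(W), (5,0)(W) — all W, so L
Every other cell has at least one move into one of the L cells above, so it is W.
Every move from (5,5) reaches a W position, so the mover loses.

Ben wins.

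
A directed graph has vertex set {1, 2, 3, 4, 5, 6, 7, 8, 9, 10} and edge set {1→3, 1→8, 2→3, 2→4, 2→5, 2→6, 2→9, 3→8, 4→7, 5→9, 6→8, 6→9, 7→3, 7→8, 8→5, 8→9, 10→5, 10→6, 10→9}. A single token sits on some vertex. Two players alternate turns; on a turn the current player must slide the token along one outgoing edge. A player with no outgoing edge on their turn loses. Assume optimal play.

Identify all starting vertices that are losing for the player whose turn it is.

3, 4, 9

Compute win/loss labels from the base case upward. A position with no move is L. Any other position is W if it can reach an L in one move, else L.
Every edge goes from a vertex to one that appears earlier in the order 9, 5, 8, 6, 3, 1, 7, 10, 4, 2, so processing vertices in that order labels each vertex after all of its successors.
9: no outgoing edge → L
5: can move to 9, which is L ⇒ W
8: can move to 9, which is L ⇒ W
6: can move to 9, which is L ⇒ W
3: the only move is to 8(W), a W ⇒ L
1: can move to 3, which is L ⇒ W
7: can move to 3, which is L ⇒ W
10: can move to 9, which is L ⇒ W
4: the only move is to 7(W), a W ⇒ L
2: can move to 4, which is L ⇒ W
Reading off the rows marked L gives the requested list; there are 3 such vertices.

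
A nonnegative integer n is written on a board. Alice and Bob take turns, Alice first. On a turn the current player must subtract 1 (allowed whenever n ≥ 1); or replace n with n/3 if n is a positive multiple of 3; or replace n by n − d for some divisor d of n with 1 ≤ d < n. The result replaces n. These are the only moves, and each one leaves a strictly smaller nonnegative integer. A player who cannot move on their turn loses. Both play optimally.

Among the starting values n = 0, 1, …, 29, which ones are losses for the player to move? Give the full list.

Positions with no move are L. A position that does have a move is losing for the player to move precisely when every available move leads to a winning position for the opponent. Fill in the labels:
n=0: no move → L
n=1: can move to 0, which is L ⇒ W
n=2: the only move is to 1(W), a W ⇒ L
n=3: can move to 2, which is L ⇒ W
n=4: can move to 2, which is L ⇒ W
n=5: the only move is to 4(W), a W ⇒ L
n=6: can move to 2, which is L ⇒ W
n=7: the only move is to 6(W), a W ⇒ L
n=8: can move to 7, which is L ⇒ W
n=9: moves to 3(W), 6(W), 8(W); every one is W ⇒ L
n=10: can move to 5, which is L ⇒ W
n=11: the only move is to 10(W), a W ⇒ L
n=12: can move to 9, which is L ⇒ W
n=13: the only move is to 12(W), a W ⇒ L
n=14: can move to 7, which is L ⇒ W
n=15: can move to 5, which is L ⇒ W
n=16: moves to 8(W), 12(W), 14(W), 15(W); every one is W ⇒ L
n=17: can move to 16, which is L ⇒ W
n=18: can move to 9, which is L ⇒ W
n=19: the only move is to 18(W), a W ⇒ L
n=20: can move to 16, which is L ⇒ W
n=21: can move to 7, which is L ⇒ W
n=22: can move to 11, which is L ⇒ W
n=23: the only move is to 22(W), a W ⇒ L
n=24: can move to 16, which is L ⇒ W
n=25: moves to 20(W), 24(W); every one is W ⇒ L
n=26: can move to 13, which is L ⇒ W
n=27: can move to 9, which is L ⇒ W
n=28: moves to 14(W), 21(W), 24(W), 26(W), 27(W); every one is W ⇒ L
n=29: can move to 28, which is L ⇒ W
The losing starting values of n are exactly the entries labelled L in this table (12 of them).

0, 2, 5, 7, 9, 11, 13, 16, 19, 23, 25, 28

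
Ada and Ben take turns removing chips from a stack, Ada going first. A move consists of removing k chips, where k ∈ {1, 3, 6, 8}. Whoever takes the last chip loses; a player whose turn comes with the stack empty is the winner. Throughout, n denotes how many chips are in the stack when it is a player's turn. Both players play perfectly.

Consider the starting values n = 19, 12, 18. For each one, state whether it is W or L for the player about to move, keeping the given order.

19: L, 12: L, 18: W

Work bottom-up. With no move the player to move wins. Otherwise the position is W if at least one move leads to an L position for the opponent, and L if every move leads to a W.
n=0: no move; the opponent has just taken the last chip and therefore loses → W
n=1: L (sole option 0(W) is W)
n=2: W (go to 1, an L position)
n=3: L (options 2(W), 0(W) are all W)
n=4: W (go to 3, an L position)
n=5: L (options 4(W), 2(W) are all W)
n=6: W (go to 5, an L position)
n=7: W (go to 1, an L position)
n=8: W (go to 5, an L position)
n=9: W (go to 3, an L position)
n=10: L (options 9(W), 7(W), 4(W), 2(W) are all W)
n=11: W (go to 10, an L position)
n=12: L (options 11(W), 9(W), 6(W), 4(W) are all W)
n=13: W (go to 12, an L position)
n=14: L (options 13(W), 11(W), 8(W), 6(W) are all W)
n=15: W (go to 14, an L position)
n=16: W (go to 10, an L position)
n=17: W (go to 14, an L position)
n=18: W (go to 12, an L position)
n=19: L (options 18(W), 16(W), 13(W), 11(W) are all W)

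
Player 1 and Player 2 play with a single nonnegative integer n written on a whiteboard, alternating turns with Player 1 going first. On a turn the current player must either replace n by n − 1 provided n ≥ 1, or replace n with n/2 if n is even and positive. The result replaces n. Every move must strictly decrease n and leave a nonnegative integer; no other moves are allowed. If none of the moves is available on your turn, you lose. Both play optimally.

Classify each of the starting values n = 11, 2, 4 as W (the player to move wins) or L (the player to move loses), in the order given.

11: L, 2: L, 4: W

Compute win/loss labels from the base case upward. A position with no move is L. Any other position is W if it can reach an L in one move, else L.
n=0: no move → L
n=1: can move to 0, which is L ⇒ W
n=2: the only move is to 1(W), a W ⇒ L
n=3: can move to 2, which is L ⇒ W
n=4: can move to 2, which is L ⇒ W
n=5: the only move is to 4(W), a W ⇒ L
n=6: can move to 5, which is L ⇒ W
n=7: the only move is to 6(W), a W ⇒ L
n=8: can move to 7, which is L ⇒ W
n=9: the only move is to 8(W), a W ⇒ L
n=10: can move to 5, which is L ⇒ W
n=11: the only move is to 10(W), a W ⇒ L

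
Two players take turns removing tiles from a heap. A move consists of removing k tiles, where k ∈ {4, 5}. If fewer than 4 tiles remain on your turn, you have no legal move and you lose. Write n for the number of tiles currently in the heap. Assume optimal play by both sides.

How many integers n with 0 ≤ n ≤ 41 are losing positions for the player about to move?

20

Use the standard recursion: the mover loses at a terminal position; elsewhere, the mover wins exactly when some move hands the opponent an L position.
n=0: no move → L
n=1: no move → L
n=2: no move → L
n=3: no move → L
n=4: W (go to 0, an L position)
n=5: W (go to 1, an L position)
n=6: W (go to 2, an L position)
n=7: W (go to 3, an L position)
n=8: W (go to 3, an L position)
n=9: L (options 5(W), 4(W) are all W)
n=10: L (options 6(W), 5(W) are all W)
n=11: L (options 7(W), 6(W) are all W)
n=12: L (options 8(W), 7(W) are all W)
n=13: W (go to 9, an L position)
n=14: W (go to 10, an L position)
n=15: W (go to 11, an L position)
n=16: W (go to 12, an L position)
n=17: W (go to 12, an L position)
n=18: L (options 14(W), 13(W) are all W)
n=19: L (options 15(W), 14(W) are all W)
n=20: L (options 16(W), 15(W) are all W)
n=21: L (options 17(W), 16(W) are all W)
n=22: W (go to 18, an L position)
n=23: W (go to 19, an L position)
n=24: W (go to 20, an L position)
n=25: W (go to 21, an L position)
n=26: W (go to 21, an L position)
n=27: L (options 23(W), 22(W) are all W)
n=28: L (options 24(W), 23(W) are all W)
n=29: L (options 25(W), 24(W) are all W)
n=30: L (options 26(W), 25(W) are all W)
n=31: W (go to 27, an L position)
n=32: W (go to 28, an L position)
n=33: W (go to 29, an L position)
n=34: W (go to 30, an L position)
n=35: W (go to 30, an L position)
n=36: L (options 32(W), 31(W) are all W)
n=37: L (options 33(W), 32(W) are all W)
n=38: L (options 34(W), 33(W) are all W)
n=39: L (options 35(W), 34(W) are all W)
n=40: W (go to 36, an L position)
n=41: W (go to 37, an L position)
L entries with 0 ≤ n ≤ 41: n = 0, 1, 2, 3, 9, 10, 11, 12, 18, 19, 20, 21, 27, 28, 29, 30, 36, 37, 38, 39; that makes 20.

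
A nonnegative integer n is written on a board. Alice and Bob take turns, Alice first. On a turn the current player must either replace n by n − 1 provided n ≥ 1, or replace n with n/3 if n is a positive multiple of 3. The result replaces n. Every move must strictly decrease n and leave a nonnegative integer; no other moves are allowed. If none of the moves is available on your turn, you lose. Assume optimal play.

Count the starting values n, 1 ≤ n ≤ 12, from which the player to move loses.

Work bottom-up. With no move the player to move loses. Otherwise the position is W if at least one move leads to an L position for the opponent, and L if every move leads to a W.
n=0: no move → L
n=1: →0(L), so W
n=2: →1(W) only, which is W, so L
n=3: →2(L), so W
n=4: →3(W) only, which is W, so L
n=5: →4(L), so W
n=6: →2(L), so W
n=7: →6(W) only, which is W, so L
n=8: →7(L), so W
n=9: →3(W), 8(W) — all W, so L
n=10: →9(L), so W
n=11: →10(W) only, which is W, so L
n=12: →4(L), so W
L entries with 1 ≤ n ≤ 12 (n=0 is outside the asked range and is not counted): n = 2, 4, 7, 9, 11; that makes 5.

5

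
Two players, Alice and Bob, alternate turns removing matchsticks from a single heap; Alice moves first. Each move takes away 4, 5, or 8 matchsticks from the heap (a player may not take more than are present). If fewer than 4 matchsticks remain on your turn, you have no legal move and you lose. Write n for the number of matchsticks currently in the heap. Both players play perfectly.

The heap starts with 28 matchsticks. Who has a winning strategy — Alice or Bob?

Compute win/loss labels from the base case upward. A position with no move is L. Any other position is W if it can reach an L in one move, else L.
n=0: no move → L
n=1: no move → L
n=2: no move → L
n=3: no move → L
n=4: can move to 0, which is L ⇒ W
n=5: can move to 1, which is L ⇒ W
n=6: can move to 2, which is L ⇒ W
n=7: can move to 3, which is L ⇒ W
n=8: can move to 3, which is L ⇒ W
n=9: can move to 1, which is L ⇒ W
n=10: can move to 2, which is L ⇒ W
n=11: can move to 3, which is L ⇒ W
n=12: moves to 8(W), 7(W), 4(W); every one is W ⇒ L
n=13: moves to 9(W), 8(W), 5(W); every one is W ⇒ L
n=14: moves to 10(W), 9(W), 6(W); every one is W ⇒ L
n=15: moves to 11(W), 10(W), 7(W); every one is W ⇒ L
n=16: can move to 12, which is L ⇒ W
n=17: can move to 13, which is L ⇒ W
n=18: can move to 14, which is L ⇒ W
n=19: can move to 15, which is L ⇒ W
n=20: can move to 15, which is L ⇒ W
n=21: can move to 13, which is L ⇒ W
n=22: can move to 14, which is L ⇒ W
n=23: can move to 15, which is L ⇒ W
n=24: moves to 20(W), 19(W), 16(W); every one is W ⇒ L
n=25: moves to 21(W), 20(W), 17(W); every one is W ⇒ L
n=26: moves to 22(W), 21(W), 18(W); every one is W ⇒ L
n=27: moves to 23(W), 22(W), 19(W); every one is W ⇒ L
n=28: can move to 24, which is L ⇒ W
From 28 Alice can remove 4, leaving 24, reaching an L position.

Alice wins.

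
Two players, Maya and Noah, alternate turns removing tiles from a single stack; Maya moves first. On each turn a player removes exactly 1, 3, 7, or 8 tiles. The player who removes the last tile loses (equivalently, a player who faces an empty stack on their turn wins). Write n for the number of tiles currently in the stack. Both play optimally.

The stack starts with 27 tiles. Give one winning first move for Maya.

Remove 7, leaving 20.

Use the standard recursion: the mover wins at a terminal position; elsewhere, the mover wins exactly when some move hands the opponent an L position.
n=0: no move; the opponent has just taken the last tile and therefore loses → W
n=1: →0(W) only, which is W, so L
n=2: →1(L), so W
n=3: →2(W), 0(W) — all W, so L
n=4: →3(L), so W
n=5: →4(W), 2(W) — all W, so L
n=6: →5(L), so W
n=7: →6(W), 4(W), 0(W) — all W, so L
n=8: →7(L), so W
n=9: →1(L), so W
n=10: →7(L), so W
n=11: →3(L), so W
n=12: →5(L), so W
n=13: →5(L), so W
n=14: →7(L), so W
n=15: →7(L), so W
n=16: →15(W), 13(W), 9(W), 8(W) — all W, so L
n=17: →16(L), so W
n=18: →17(W), 15(W), 11(W), 10(W) — all W, so L
n=19: →18(L), so W
n=20: →19(W), 17(W), 13(W), 12(W) — all W, so L
n=21: →20(L), so W
n=22: →21(W), 19(W), 15(W), 14(W) — all W, so L
n=23: →22(L), so W
n=24: →16(L), so W
n=25: →22(L), so W
n=26: →18(L), so W
n=27: →20(L), so W
From 27, the L positions reachable in one move are: 20.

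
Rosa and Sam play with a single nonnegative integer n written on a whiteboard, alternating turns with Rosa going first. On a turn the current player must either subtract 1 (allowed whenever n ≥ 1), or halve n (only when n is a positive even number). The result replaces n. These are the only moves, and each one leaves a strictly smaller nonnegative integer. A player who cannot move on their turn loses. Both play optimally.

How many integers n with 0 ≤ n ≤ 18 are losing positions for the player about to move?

Use the standard recursion: the mover loses at a terminal position; elsewhere, the mover wins exactly when some move hands the opponent an L position.
n=0: no move → L
n=1: W (go to 0, an L position)
n=2: L (sole option 1(W) is W)
n=3: W (go to 2, an L position)
n=4: W (go to 2, an L position)
n=5: L (sole option 4(W) is W)
n=6: W (go to 5, an L position)
n=7: L (sole option 6(W) is W)
n=8: W (go to 7, an L position)
n=9: L (sole option 8(W) is W)
n=10: W (go to 5, an L position)
n=11: L (sole option 10(W) is W)
n=12: W (go to 11, an L position)
n=13: L (sole option 12(W) is W)
n=14: W (go to 7, an L position)
n=15: L (sole option 14(W) is W)
n=16: W (go to 15, an L position)
n=17: L (sole option 16(W) is W)
n=18: W (go to 9, an L position)
L entries with 0 ≤ n ≤ 18: n = 0, 2, 5, 7, 9, 11, 13, 15, 17; that makes 9.

9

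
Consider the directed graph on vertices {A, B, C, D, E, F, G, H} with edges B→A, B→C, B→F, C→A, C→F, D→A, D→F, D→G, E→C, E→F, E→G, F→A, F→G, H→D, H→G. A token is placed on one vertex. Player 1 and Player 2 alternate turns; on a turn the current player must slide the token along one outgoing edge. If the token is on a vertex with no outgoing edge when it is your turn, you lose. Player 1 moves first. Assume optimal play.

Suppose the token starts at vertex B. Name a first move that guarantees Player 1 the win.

Move to A.

Build the W/L table. Terminal = L. A non-terminal position is W if it has a move to some L; otherwise it is L.
Every edge goes from a vertex to one that appears earlier in the order G, A, F, C, E, B, D, H, so processing vertices in that order labels each vertex after all of its successors.
G: no outgoing edge → L
A: no outgoing edge → L
F: can move to A, which is L ⇒ W
C: can move to A, which is L ⇒ W
E: can move to G, which is L ⇒ W
B: can move to A, which is L ⇒ W
D: can move to A, which is L ⇒ W
H: can move to G, which is L ⇒ W
From B, the L positions reachable in one move are: A.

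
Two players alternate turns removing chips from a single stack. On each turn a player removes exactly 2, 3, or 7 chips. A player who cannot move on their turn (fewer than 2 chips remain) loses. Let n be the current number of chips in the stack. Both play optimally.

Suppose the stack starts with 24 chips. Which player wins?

Work bottom-up. With no move the player to move loses. Otherwise the position is W if at least one move leads to an L position for the opponent, and L if every move leads to a W.
n=0: no move → L
n=1: no move → L
n=2: →0(L), so W
n=3: →1(L), so W
n=4: →1(L), so W
n=5: →3(W), 2(W) — all W, so L
n=6: →4(W), 3(W) — all W, so L
n=7: →5(L), so W
n=8: →6(L), so W
n=9: →6(L), so W
n=10: →8(W), 7(W), 3(W) — all W, so L
n=11: →9(W), 8(W), 4(W) — all W, so L
n=12: →10(L), so W
n=13: →11(L), so W
n=14: →11(L), so W
n=15: →13(W), 12(W), 8(W) — all W, so L
n=16: →14(W), 13(W), 9(W) — all W, so L
n=17: →15(L), so W
n=18: →16(L), so W
n=19: →16(L), so W
n=20: →18(W), 17(W), 13(W) — all W, so L
n=21: →19(W), 18(W), 14(W) — all W, so L
n=22: →20(L), so W
n=23: →21(L), so W
n=24: →21(L), so W
From 24 the player to move can remove 3, leaving 21, reaching an L position.

The first player wins.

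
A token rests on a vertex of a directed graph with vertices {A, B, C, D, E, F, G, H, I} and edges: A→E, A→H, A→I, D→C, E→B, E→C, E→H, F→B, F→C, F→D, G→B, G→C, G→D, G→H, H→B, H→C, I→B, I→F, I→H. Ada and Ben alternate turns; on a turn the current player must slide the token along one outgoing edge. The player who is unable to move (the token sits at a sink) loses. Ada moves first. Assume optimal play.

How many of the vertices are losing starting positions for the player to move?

Label each position W (a win for the player to move) or L (a loss). A position with no legal move is L; any other position is W exactly when some move reaches an L, and L when every move reaches a W.
Every edge goes from a vertex to one that appears earlier in the order C, B, D, F, H, E, I, A, G, so processing vertices in that order labels each vertex after all of its successors.
C: no outgoing edge → L
B: no outgoing edge → L
D: can move to C, which is L ⇒ W
F: can move to B, which is L ⇒ W
H: can move to B, which is L ⇒ W
E: can move to B, which is L ⇒ W
I: can move to B, which is L ⇒ W
A: moves to I(W), E(W), H(W); every one is W ⇒ L
G: can move to B, which is L ⇒ W
The L vertices are A, B, C; that is 3 in all.

3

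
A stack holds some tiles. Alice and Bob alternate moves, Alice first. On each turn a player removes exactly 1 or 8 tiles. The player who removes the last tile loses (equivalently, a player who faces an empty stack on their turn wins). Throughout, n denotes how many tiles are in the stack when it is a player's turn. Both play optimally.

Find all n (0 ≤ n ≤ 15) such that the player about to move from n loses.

Label each position W (a win for the player to move) or L (a loss). A position with no legal move is W; any other position is W exactly when some move reaches an L, and L when every move reaches a W.
n=0: no move; the opponent has just taken the last tile and therefore loses → W
n=1: only reaches 0(W), which is W → L
n=2: reaches L-position 1 → W
n=3: only reaches 2(W), which is W → L
n=4: reaches L-position 3 → W
n=5: only reaches 4(W), which is W → L
n=6: reaches L-position 5 → W
n=7: only reaches 6(W), which is W → L
n=8: reaches L-position 7 → W
n=9: reaches L-position 1 → W
n=10: only reaches 9(W), 2(W), all W → L
n=11: reaches L-position 10 → W
n=12: only reaches 11(W), 4(W), all W → L
n=13: reaches L-position 12 → W
n=14: only reaches 13(W), 6(W), all W → L
n=15: reaches L-position 14 → W
The losing starting values of n are exactly the entries labelled L in this table (7 of them).

1, 3, 5, 7, 10, 12, 14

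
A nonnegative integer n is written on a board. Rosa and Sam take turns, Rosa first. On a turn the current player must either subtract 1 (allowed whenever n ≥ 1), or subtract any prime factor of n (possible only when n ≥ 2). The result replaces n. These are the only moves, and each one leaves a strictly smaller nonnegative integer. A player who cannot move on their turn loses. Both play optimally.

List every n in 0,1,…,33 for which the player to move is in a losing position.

0, 4, 8, 12, 16, 20, 24, 28, 32

Classify positions by backward induction: terminal positions (no move available) are L. From any other position, the mover wins iff some move reaches an L.
n=0: no move → L
n=1: can move to 0, which is L ⇒ W
n=2: can move to 0, which is L ⇒ W
n=3: can move to 0, which is L ⇒ W
n=4: moves to 2(W), 3(W); every one is W ⇒ L
n=5: can move to 0, which is L ⇒ W
n=6: can move to 4, which is L ⇒ W
n=7: can move to 0, which is L ⇒ W
n=8: moves to 6(W), 7(W); every one is W ⇒ L
n=9: can move to 8, which is L ⇒ W
n=10: can move to 8, which is L ⇒ W
n=11: can move to 0, which is L ⇒ W
n=12: moves to 9(W), 10(W), 11(W); every one is W ⇒ L
n=13: can move to 0, which is L ⇒ W
n=14: can move to 12, which is L ⇒ W
n=15: can move to 12, which is L ⇒ W
n=16: moves to 14(W), 15(W); every one is W ⇒ L
n=17: can move to 0, which is L ⇒ W
n=18: can move to 16, which is L ⇒ W
n=19: can move to 0, which is L ⇒ W
n=20: moves to 15(W), 18(W), 19(W); every one is W ⇒ L
n=21: can move to 20, which is L ⇒ W
n=22: can move to 20, which is L ⇒ W
n=23: can move to 0, which is L ⇒ W
n=24: moves to 21(W), 22(W), 23(W); every one is W ⇒ L
n=25: can move to 20, which is L ⇒ W
n=26: can move to 24, which is L ⇒ W
n=27: can move to 24, which is L ⇒ W
n=28: moves to 21(W), 26(W), 27(W); every one is W ⇒ L
n=29: can move to 0, which is L ⇒ W
n=30: can move to 28, which is L ⇒ W
n=31: can move to 0, which is L ⇒ W
n=32: moves to 30(W), 31(W); every one is W ⇒ L
n=33: can move to 32, which is L ⇒ W
The losing starting values of n are exactly the entries labelled L in this table (9 of them).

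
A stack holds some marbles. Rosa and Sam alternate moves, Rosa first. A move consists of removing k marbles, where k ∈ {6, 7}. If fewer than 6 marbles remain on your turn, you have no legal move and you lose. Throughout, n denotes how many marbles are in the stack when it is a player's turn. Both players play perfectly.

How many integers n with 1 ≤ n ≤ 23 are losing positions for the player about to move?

11

Compute win/loss labels from the base case upward. A position with no move is L. Any other position is W if it can reach an L in one move, else L.
n=0: no move → L
n=1: no move → L
n=2: no move → L
n=3: no move → L
n=4: no move → L
n=5: no move → L
n=6: W (go to 0, an L position)
n=7: W (go to 1, an L position)
n=8: W (go to 2, an L position)
n=9: W (go to 3, an L position)
n=10: W (go to 4, an L position)
n=11: W (go to 5, an L position)
n=12: W (go to 5, an L position)
n=13: L (options 7(W), 6(W) are all W)
n=14: L (options 8(W), 7(W) are all W)
n=15: L (options 9(W), 8(W) are all W)
n=16: L (options 10(W), 9(W) are all W)
n=17: L (options 11(W), 10(W) are all W)
n=18: L (options 12(W), 11(W) are all W)
n=19: W (go to 13, an L position)
n=20: W (go to 14, an L position)
n=21: W (go to 15, an L position)
n=22: W (go to 16, an L position)
n=23: W (go to 17, an L position)
L entries with 1 ≤ n ≤ 23 (n=0 is outside the asked range and is not counted): n = 1, 2, 3, 4, 5, 13, 14, 15, 16, 17, 18; that makes 11.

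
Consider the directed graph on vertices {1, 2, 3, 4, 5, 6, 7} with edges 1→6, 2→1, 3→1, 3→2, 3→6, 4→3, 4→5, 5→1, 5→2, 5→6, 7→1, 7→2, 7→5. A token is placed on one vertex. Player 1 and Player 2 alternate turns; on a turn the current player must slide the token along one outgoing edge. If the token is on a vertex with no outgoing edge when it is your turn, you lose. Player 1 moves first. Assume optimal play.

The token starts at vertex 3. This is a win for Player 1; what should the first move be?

Move to 2.

Label each position W (a win for the player to move) or L (a loss). A position with no legal move is L; any other position is W exactly when some move reaches an L, and L when every move reaches a W.
Every edge goes from a vertex to one that appears earlier in the order 6, 1, 2, 5, 7, 3, 4, so processing vertices in that order labels each vertex after all of its successors.
6: no outgoing edge → L
1: →6(L), so W
2: →1(W) only, which is W, so L
5: →2(L), so W
7: →2(L), so W
3: →2(L), so W
4: →3(W), 5(W) — all W, so L
From 3, the L positions reachable in one move are: 2, 6. Any move reaching one of these is winning.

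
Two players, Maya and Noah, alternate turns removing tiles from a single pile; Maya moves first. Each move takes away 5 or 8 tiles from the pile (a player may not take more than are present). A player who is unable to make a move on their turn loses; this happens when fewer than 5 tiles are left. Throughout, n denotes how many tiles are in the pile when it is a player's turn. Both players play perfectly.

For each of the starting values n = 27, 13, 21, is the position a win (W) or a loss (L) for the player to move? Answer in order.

Classify positions by backward induction: terminal positions (no move available) are L. From any other position, the mover wins iff some move reaches an L.
n=0: no move → L
n=1: no move → L
n=2: no move → L
n=3: no move → L
n=4: no move → L
n=5: →0(L), so W
n=6: →1(L), so W
n=7: →2(L), so W
n=8: →3(L), so W
n=9: →4(L), so W
n=10: →2(L), so W
n=11: →3(L), so W
n=12: →4(L), so W
n=13: →8(W), 5(W) — all W, so L
n=14: →9(W), 6(W) — all W, so L
n=15: →10(W), 7(W) — all W, so L
n=16: →11(W), 8(W) — all W, so L
n=17: →12(W), 9(W) — all W, so L
n=18: →13(L), so W
n=19: →14(L), so W
n=20: →15(L), so W
n=21: →16(L), so W
n=22: →17(L), so W
n=23: →15(L), so W
n=24: →16(L), so W
n=25: →17(L), so W
n=26: →21(W), 18(W) — all W, so L
n=27: →22(W), 19(W) — all W, so L

27: L, 13: L, 21: W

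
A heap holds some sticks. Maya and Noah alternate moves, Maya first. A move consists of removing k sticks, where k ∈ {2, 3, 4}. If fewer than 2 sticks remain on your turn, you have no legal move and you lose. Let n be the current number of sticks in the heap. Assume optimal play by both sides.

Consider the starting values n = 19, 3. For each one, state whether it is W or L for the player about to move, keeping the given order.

19: L, 3: W

Label each position W (a win for the player to move) or L (a loss). A position with no legal move is L; any other position is W exactly when some move reaches an L, and L when every move reaches a W.
n=0: no move → L
n=1: no move → L
n=2: reaches L-position 0 → W
n=3: reaches L-position 1 → W
n=4: reaches L-position 1 → W
n=5: reaches L-position 1 → W
n=6: only reaches 4(W), 3(W), 2(W), all W → L
n=7: only reaches 5(W), 4(W), 3(W), all W → L
n=8: reaches L-position 6 → W
n=9: reaches L-position 7 → W
n=10: reaches L-position 7 → W
n=11: reaches L-position 7 → W
n=12: only reaches 10(W), 9(W), 8(W), all W → L
n=13: only reaches 11(W), 10(W), 9(W), all W → L
n=14: reaches L-position 12 → W
n=15: reaches L-position 13 → W
n=16: reaches L-position 13 → W
n=17: reaches L-position 13 → W
n=18: only reaches 16(W), 15(W), 14(W), all W → L
n=19: only reaches 17(W), 16(W), 15(W), all W → L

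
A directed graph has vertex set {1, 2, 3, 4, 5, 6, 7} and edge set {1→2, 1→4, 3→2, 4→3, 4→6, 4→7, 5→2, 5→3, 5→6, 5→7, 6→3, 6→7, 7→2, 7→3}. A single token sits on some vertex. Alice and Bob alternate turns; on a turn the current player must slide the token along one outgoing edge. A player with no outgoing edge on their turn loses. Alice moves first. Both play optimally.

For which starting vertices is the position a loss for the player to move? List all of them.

2, 6

Use the standard recursion: the mover loses at a terminal position; elsewhere, the mover wins exactly when some move hands the opponent an L position.
Every edge goes from a vertex to one that appears earlier in the order 2, 3, 7, 6, 5, 4, 1, so processing vertices in that order labels each vertex after all of its successors.
2: no outgoing edge → L
3: W (go to 2, an L position)
7: W (go to 2, an L position)
6: L (options 7(W), 3(W) are all W)
5: W (go to 6, an L position)
4: W (go to 6, an L position)
1: W (go to 2, an L position)
Reading off the rows marked L gives the requested list; there are 2 such vertices.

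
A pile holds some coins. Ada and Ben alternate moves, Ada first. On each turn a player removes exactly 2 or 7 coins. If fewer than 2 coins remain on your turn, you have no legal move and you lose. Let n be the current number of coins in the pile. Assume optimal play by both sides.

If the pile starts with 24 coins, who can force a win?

Ada wins.

Work bottom-up. With no move the player to move loses. Otherwise the position is W if at least one move leads to an L position for the opponent, and L if every move leads to a W.
n=0: no move → L
n=1: no move → L
n=2: →0(L), so W
n=3: →1(L), so W
n=4: →2(W) only, which is W, so L
n=5: →3(W) only, which is W, so L
n=6: →4(L), so W
n=7: →5(L), so W
n=8: →1(L), so W
n=9: →7(W), 2(W) — all W, so L
n=10: →8(W), 3(W) — all W, so L
n=11: →9(L), so W
n=12: →10(L), so W
n=13: →11(W), 6(W) — all W, so L
n=14: →12(W), 7(W) — all W, so L
n=15: →13(L), so W
n=16: →14(L), so W
n=17: →10(L), so W
n=18: →16(W), 11(W) — all W, so L
n=19: →17(W), 12(W) — all W, so L
n=20: →18(L), so W
n=21: →19(L), so W
n=22: →20(W), 15(W) — all W, so L
n=23: →21(W), 16(W) — all W, so L
n=24: →22(L), so W
From 24 Ada can remove 2, leaving 22, reaching an L position.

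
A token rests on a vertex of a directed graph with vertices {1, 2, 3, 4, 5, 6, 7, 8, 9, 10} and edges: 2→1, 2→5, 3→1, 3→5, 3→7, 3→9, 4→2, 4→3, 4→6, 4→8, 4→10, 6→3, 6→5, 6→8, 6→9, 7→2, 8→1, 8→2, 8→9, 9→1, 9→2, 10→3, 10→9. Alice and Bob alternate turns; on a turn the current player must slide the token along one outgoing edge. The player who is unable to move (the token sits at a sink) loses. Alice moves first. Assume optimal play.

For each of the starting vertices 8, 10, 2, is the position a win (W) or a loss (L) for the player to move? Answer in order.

Classify positions by backward induction: terminal positions (no move available) are L. From any other position, the mover wins iff some move reaches an L.
Every edge goes from a vertex to one that appears earlier in the order 5, 1, 2, 9, 7, 3, 8, 10, 6, 4, so processing vertices in that order labels each vertex after all of its successors.
5: no outgoing edge → L
1: no outgoing edge → L
2: →1(L), so W
9: →1(L), so W
7: →2(W) only, which is W, so L
3: →7(L), so W
8: →1(L), so W
10: →3(W), 9(W) — all W, so L
6: →5(L), so W
4: →10(L), so W

8: W, 10: L, 2: W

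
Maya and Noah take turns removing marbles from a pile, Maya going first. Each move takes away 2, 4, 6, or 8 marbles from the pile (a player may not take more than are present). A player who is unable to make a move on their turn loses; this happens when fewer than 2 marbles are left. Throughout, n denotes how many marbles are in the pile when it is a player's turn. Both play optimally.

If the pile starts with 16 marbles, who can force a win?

Compute win/loss labels from the base case upward. A position with no move is L. Any other position is W if it can reach an L in one move, else L.
n=0: no move → L
n=1: no move → L
n=2: →0(L), so W
n=3: →1(L), so W
n=4: →0(L), so W
n=5: →1(L), so W
n=6: →0(L), so W
n=7: →1(L), so W
n=8: →0(L), so W
n=9: →1(L), so W
n=10: →8(W), 6(W), 4(W), 2(W) — all W, so L
n=11: →9(W), 7(W), 5(W), 3(W) — all W, so L
n=12: →10(L), so W
n=13: →11(L), so W
n=14: →10(L), so W
n=15: →11(L), so W
n=16: →10(L), so W
From 16 Maya can remove 6, leaving 10, reaching an L position.

Maya wins.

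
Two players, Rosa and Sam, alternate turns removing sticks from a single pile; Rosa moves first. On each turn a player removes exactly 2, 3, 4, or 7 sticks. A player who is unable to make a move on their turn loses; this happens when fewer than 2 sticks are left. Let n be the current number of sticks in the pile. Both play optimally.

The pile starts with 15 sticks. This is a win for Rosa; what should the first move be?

Remove 3, leaving 12.

Use the standard recursion: the mover loses at a terminal position; elsewhere, the mover wins exactly when some move hands the opponent an L position.
n=0: no move → L
n=1: no move → L
n=2: W (go to 0, an L position)
n=3: W (go to 1, an L position)
n=4: W (go to 1, an L position)
n=5: W (go to 1, an L position)
n=6: L (options 4(W), 3(W), 2(W) are all W)
n=7: W (go to 0, an L position)
n=8: W (go to 6, an L position)
n=9: W (go to 6, an L position)
n=10: W (go to 6, an L position)
n=11: L (options 9(W), 8(W), 7(W), 4(W) are all W)
n=12: L (options 10(W), 9(W), 8(W), 5(W) are all W)
n=13: W (go to 11, an L position)
n=14: W (go to 12, an L position)
n=15: W (go to 12, an L position)
From 15, the L positions reachable in one move are: 12, 11. Any move reaching one of these is winning.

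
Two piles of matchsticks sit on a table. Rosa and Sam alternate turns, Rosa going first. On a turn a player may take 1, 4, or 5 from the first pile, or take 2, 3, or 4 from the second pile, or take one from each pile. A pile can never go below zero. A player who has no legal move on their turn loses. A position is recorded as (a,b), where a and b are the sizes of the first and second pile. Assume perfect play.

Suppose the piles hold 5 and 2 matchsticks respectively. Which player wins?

Rosa wins.

Work bottom-up. With no move the player to move loses. Otherwise the position is W if at least one move leads to an L position for the opponent, and L if every move leads to a W.
No move ever increases a pile, so every position that can arise here has a ≤ 5 and b ≤ 2; it is enough to label the cells with 0 ≤ a ≤ 5 and 0 ≤ b ≤ 2.
Every move lowers a or b (never raises either), so fill the grid row by row in increasing a, and left to right within a row: each cell's successors are then already labelled.
      b=0  b=1  b=2
a=0:    L    L    W
a=1:    W    W    W
a=2:    L    L    W
a=3:    W    W    W
a=4:    W    W    L
a=5:    W    W    W
Cells with no legal move (terminal, hence L): (0,0), (0,1).
The remaining L cells, each justified by listing all of its moves:
(2,0): the only move is to (1,0)(W), a W ⇒ L
(2,1): moves to (1,1)(W), (1,0)(W); every one is W ⇒ L
(4,2): moves to (3,2)(W), (0,2)(W), (4,0)(W), (3,1)(W); every one is W ⇒ L
Every other cell has at least one move into one of the L cells above, so it is W.
From (5,2) Rosa can move to (4,2), reaching an L position.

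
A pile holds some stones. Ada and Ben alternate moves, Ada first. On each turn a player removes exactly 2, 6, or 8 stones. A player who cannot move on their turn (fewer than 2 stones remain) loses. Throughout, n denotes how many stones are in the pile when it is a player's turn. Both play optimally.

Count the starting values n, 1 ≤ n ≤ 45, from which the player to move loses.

Build the W/L table. Terminal = L. A non-terminal position is W if it has a move to some L; otherwise it is L.
n=0: no move → L
n=1: no move → L
n=2: →0(L), so W
n=3: →1(L), so W
n=4: →2(W) only, which is W, so L
n=5: →3(W) only, which is W, so L
n=6: →4(L), so W
n=7: →5(L), so W
n=8: →0(L), so W
n=9: →1(L), so W
n=10: →4(L), so W
n=11: →5(L), so W
n=12: →4(L), so W
n=13: →5(L), so W
n=14: →12(W), 8(W), 6(W) — all W, so L
n=15: →13(W), 9(W), 7(W) — all W, so L
n=16: →14(L), so W
n=17: →15(L), so W
n=18: →16(W), 12(W), 10(W) — all W, so L
n=19: →17(W), 13(W), 11(W) — all W, so L
n=20: →18(L), so W
n=21: →19(L), so W
n=22: →14(L), so W
n=23: →15(L), so W
n=24: →18(L), so W
n=25: →19(L), so W
n=26: →18(L), so W
n=27: →19(L), so W
n=28: →26(W), 22(W), 20(W) — all W, so L
n=29: →27(W), 23(W), 21(W) — all W, so L
n=30: →28(L), so W
n=31: →29(L), so W
n=32: →30(W), 26(W), 24(W) — all W, so L
n=33: →31(W), 27(W), 25(W) — all W, so L
n=34: →32(L), so W
n=35: →33(L), so W
n=36: →28(L), so W
n=37: →29(L), so W
n=38: →32(L), so W
n=39: →33(L), so W
n=40: →32(L), so W
n=41: →33(L), so W
n=42: →40(W), 36(W), 34(W) — all W, so L
n=43: →41(W), 37(W), 35(W) — all W, so L
n=44: →42(L), so W
n=45: →43(L), so W
L entries with 1 ≤ n ≤ 45 (n=0 is outside the asked range and is not counted): n = 1, 4, 5, 14, 15, 18, 19, 28, 29, 32, 33, 42, 43; that makes 13.

13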